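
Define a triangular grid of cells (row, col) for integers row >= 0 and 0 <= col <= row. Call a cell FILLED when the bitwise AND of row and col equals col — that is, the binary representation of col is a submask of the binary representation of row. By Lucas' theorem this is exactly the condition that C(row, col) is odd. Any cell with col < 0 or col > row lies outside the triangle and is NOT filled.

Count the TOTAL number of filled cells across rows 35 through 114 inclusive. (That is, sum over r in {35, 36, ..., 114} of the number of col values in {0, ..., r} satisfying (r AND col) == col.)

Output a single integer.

r35=100011 pc3: +8 =8
r36=100100 pc2: +4 =12
r37=100101 pc3: +8 =20
r38=100110 pc3: +8 =28
r39=100111 pc4: +16 =44
r40=101000 pc2: +4 =48
r41=101001 pc3: +8 =56
r42=101010 pc3: +8 =64
r43=101011 pc4: +16 =80
r44=101100 pc3: +8 =88
r45=101101 pc4: +16 =104
r46=101110 pc4: +16 =120
r47=101111 pc5: +32 =152
r48=110000 pc2: +4 =156
r49=110001 pc3: +8 =164
r50=110010 pc3: +8 =172
r51=110011 pc4: +16 =188
r52=110100 pc3: +8 =196
r53=110101 pc4: +16 =212
r54=110110 pc4: +16 =228
r55=110111 pc5: +32 =260
r56=111000 pc3: +8 =268
r57=111001 pc4: +16 =284
r58=111010 pc4: +16 =300
r59=111011 pc5: +32 =332
r60=111100 pc4: +16 =348
r61=111101 pc5: +32 =380
r62=111110 pc5: +32 =412
r63=111111 pc6: +64 =476
r64=1000000 pc1: +2 =478
r65=1000001 pc2: +4 =482
r66=1000010 pc2: +4 =486
r67=1000011 pc3: +8 =494
r68=1000100 pc2: +4 =498
r69=1000101 pc3: +8 =506
r70=1000110 pc3: +8 =514
r71=1000111 pc4: +16 =530
r72=1001000 pc2: +4 =534
r73=1001001 pc3: +8 =542
r74=1001010 pc3: +8 =550
r75=1001011 pc4: +16 =566
r76=1001100 pc3: +8 =574
r77=1001101 pc4: +16 =590
r78=1001110 pc4: +16 =606
r79=1001111 pc5: +32 =638
r80=1010000 pc2: +4 =642
r81=1010001 pc3: +8 =650
r82=1010010 pc3: +8 =658
r83=1010011 pc4: +16 =674
r84=1010100 pc3: +8 =682
r85=1010101 pc4: +16 =698
r86=1010110 pc4: +16 =714
r87=1010111 pc5: +32 =746
r88=1011000 pc3: +8 =754
r89=1011001 pc4: +16 =770
r90=1011010 pc4: +16 =786
r91=1011011 pc5: +32 =818
r92=1011100 pc4: +16 =834
r93=1011101 pc5: +32 =866
r94=1011110 pc5: +32 =898
r95=1011111 pc6: +64 =962
r96=1100000 pc2: +4 =966
r97=1100001 pc3: +8 =974
r98=1100010 pc3: +8 =982
r99=1100011 pc4: +16 =998
r100=1100100 pc3: +8 =1006
r101=1100101 pc4: +16 =1022
r102=1100110 pc4: +16 =1038
r103=1100111 pc5: +32 =1070
r104=1101000 pc3: +8 =1078
r105=1101001 pc4: +16 =1094
r106=1101010 pc4: +16 =1110
r107=1101011 pc5: +32 =1142
r108=1101100 pc4: +16 =1158
r109=1101101 pc5: +32 =1190
r110=1101110 pc5: +32 =1222
r111=1101111 pc6: +64 =1286
r112=1110000 pc3: +8 =1294
r113=1110001 pc4: +16 =1310
r114=1110010 pc4: +16 =1326

Answer: 1326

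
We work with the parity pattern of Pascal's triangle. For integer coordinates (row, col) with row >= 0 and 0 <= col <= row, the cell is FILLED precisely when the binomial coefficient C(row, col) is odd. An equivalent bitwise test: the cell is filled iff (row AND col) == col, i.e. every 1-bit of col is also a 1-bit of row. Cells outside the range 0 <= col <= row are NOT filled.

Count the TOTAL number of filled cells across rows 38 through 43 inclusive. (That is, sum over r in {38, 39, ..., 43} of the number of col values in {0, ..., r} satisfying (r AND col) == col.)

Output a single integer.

Answer: 60

Derivation:
r38=100110 pc3: +8 =8
r39=100111 pc4: +16 =24
r40=101000 pc2: +4 =28
r41=101001 pc3: +8 =36
r42=101010 pc3: +8 =44
r43=101011 pc4: +16 =60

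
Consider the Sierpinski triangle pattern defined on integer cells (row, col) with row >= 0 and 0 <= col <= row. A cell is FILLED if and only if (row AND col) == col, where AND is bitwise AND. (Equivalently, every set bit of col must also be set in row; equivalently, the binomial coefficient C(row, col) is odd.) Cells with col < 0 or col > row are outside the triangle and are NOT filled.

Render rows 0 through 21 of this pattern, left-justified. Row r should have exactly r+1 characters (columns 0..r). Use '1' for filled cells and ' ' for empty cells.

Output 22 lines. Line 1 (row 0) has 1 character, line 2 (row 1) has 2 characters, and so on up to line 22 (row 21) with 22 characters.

r0=0: 1
r1=1: 11
r2=10: 1 1
r3=11: 1111
r4=100: 1   1
r5=101: 11  11
r6=110: 1 1 1 1
r7=111: 11111111
r8=1000: 1       1
r9=1001: 11      11
r10=1010: 1 1     1 1
r11=1011: 1111    1111
r12=1100: 1   1   1   1
r13=1101: 11  11  11  11
r14=1110: 1 1 1 1 1 1 1 1
r15=1111: 1111111111111111
r16=10000: 1               1
r17=10001: 11              11
r18=10010: 1 1             1 1
r19=10011: 1111            1111
r20=10100: 1   1           1   1
r21=10101: 11  11          11  11

Answer: 1
11
1 1
1111
1   1
11  11
1 1 1 1
11111111
1       1
11      11
1 1     1 1
1111    1111
1   1   1   1
11  11  11  11
1 1 1 1 1 1 1 1
1111111111111111
1               1
11              11
1 1             1 1
1111            1111
1   1           1   1
11  11          11  11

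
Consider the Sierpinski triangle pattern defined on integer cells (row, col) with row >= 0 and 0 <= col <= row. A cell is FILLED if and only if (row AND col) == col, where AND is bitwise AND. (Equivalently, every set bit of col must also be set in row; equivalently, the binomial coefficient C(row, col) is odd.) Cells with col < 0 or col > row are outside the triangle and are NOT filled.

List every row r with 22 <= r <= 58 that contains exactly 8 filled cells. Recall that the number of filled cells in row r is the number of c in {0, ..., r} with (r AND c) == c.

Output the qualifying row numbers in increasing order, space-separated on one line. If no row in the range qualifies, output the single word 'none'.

Answer: 22 25 26 28 35 37 38 41 42 44 49 50 52 56

Derivation:
Row r has 2^popcount(r) filled cells, so we need popcount(r) = log2(8) = 3.
Scan r = 22..58 and keep those with exactly 3 one-bits:
r=22=10110 popcount=3 -> KEEP
r=23=10111 popcount=4 -> skip
r=24=11000 popcount=2 -> skip
r=25=11001 popcount=3 -> KEEP
r=26=11010 popcount=3 -> KEEP
r=27=11011 popcount=4 -> skip
r=28=11100 popcount=3 -> KEEP
r=29=11101 popcount=4 -> skip
r=30=11110 popcount=4 -> skip
r=31=11111 popcount=5 -> skip
r=32=100000 popcount=1 -> skip
r=33=100001 popcount=2 -> skip
r=34=100010 popcount=2 -> skip
r=35=100011 popcount=3 -> KEEP
r=36=100100 popcount=2 -> skip
r=37=100101 popcount=3 -> KEEP
r=38=100110 popcount=3 -> KEEP
r=39=100111 popcount=4 -> skip
r=40=101000 popcount=2 -> skip
r=41=101001 popcount=3 -> KEEP
r=42=101010 popcount=3 -> KEEP
r=43=101011 popcount=4 -> skip
r=44=101100 popcount=3 -> KEEP
r=45=101101 popcount=4 -> skip
r=46=101110 popcount=4 -> skip
r=47=101111 popcount=5 -> skip
r=48=110000 popcount=2 -> skip
r=49=110001 popcount=3 -> KEEP
r=50=110010 popcount=3 -> KEEP
r=51=110011 popcount=4 -> skip
r=52=110100 popcount=3 -> KEEP
r=53=110101 popcount=4 -> skip
r=54=110110 popcount=4 -> skip
r=55=110111 popcount=5 -> skip
r=56=111000 popcount=3 -> KEEP
r=57=111001 popcount=4 -> skip
r=58=111010 popcount=4 -> skip
Kept rows: 22 25 26 28 35 37 38 41 42 44 49 50 52 56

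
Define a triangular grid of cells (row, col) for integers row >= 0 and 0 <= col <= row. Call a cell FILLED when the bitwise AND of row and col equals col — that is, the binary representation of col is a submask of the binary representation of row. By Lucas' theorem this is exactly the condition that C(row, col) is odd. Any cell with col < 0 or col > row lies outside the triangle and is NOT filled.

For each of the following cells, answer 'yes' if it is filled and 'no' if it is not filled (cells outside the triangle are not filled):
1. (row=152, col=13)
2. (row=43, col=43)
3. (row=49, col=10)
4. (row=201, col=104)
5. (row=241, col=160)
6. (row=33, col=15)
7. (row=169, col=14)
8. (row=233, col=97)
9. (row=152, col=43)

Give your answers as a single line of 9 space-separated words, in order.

Answer: no yes no no yes no no yes no

Derivation:
(152,13): row=0b10011000, col=0b1101, row AND col = 0b1000 = 8; 8 != 13 -> empty
(43,43): row=0b101011, col=0b101011, row AND col = 0b101011 = 43; 43 == 43 -> filled
(49,10): row=0b110001, col=0b1010, row AND col = 0b0 = 0; 0 != 10 -> empty
(201,104): row=0b11001001, col=0b1101000, row AND col = 0b1001000 = 72; 72 != 104 -> empty
(241,160): row=0b11110001, col=0b10100000, row AND col = 0b10100000 = 160; 160 == 160 -> filled
(33,15): row=0b100001, col=0b1111, row AND col = 0b1 = 1; 1 != 15 -> empty
(169,14): row=0b10101001, col=0b1110, row AND col = 0b1000 = 8; 8 != 14 -> empty
(233,97): row=0b11101001, col=0b1100001, row AND col = 0b1100001 = 97; 97 == 97 -> filled
(152,43): row=0b10011000, col=0b101011, row AND col = 0b1000 = 8; 8 != 43 -> empty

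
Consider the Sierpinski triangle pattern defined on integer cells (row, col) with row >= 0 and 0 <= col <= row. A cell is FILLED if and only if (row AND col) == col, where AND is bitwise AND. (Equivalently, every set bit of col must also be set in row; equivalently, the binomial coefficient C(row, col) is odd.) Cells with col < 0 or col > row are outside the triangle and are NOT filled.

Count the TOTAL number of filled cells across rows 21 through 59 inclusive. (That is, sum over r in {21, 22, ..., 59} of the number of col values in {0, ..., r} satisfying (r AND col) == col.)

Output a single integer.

r21=10101 pc3: +8 =8
r22=10110 pc3: +8 =16
r23=10111 pc4: +16 =32
r24=11000 pc2: +4 =36
r25=11001 pc3: +8 =44
r26=11010 pc3: +8 =52
r27=11011 pc4: +16 =68
r28=11100 pc3: +8 =76
r29=11101 pc4: +16 =92
r30=11110 pc4: +16 =108
r31=11111 pc5: +32 =140
r32=100000 pc1: +2 =142
r33=100001 pc2: +4 =146
r34=100010 pc2: +4 =150
r35=100011 pc3: +8 =158
r36=100100 pc2: +4 =162
r37=100101 pc3: +8 =170
r38=100110 pc3: +8 =178
r39=100111 pc4: +16 =194
r40=101000 pc2: +4 =198
r41=101001 pc3: +8 =206
r42=101010 pc3: +8 =214
r43=101011 pc4: +16 =230
r44=101100 pc3: +8 =238
r45=101101 pc4: +16 =254
r46=101110 pc4: +16 =270
r47=101111 pc5: +32 =302
r48=110000 pc2: +4 =306
r49=110001 pc3: +8 =314
r50=110010 pc3: +8 =322
r51=110011 pc4: +16 =338
r52=110100 pc3: +8 =346
r53=110101 pc4: +16 =362
r54=110110 pc4: +16 =378
r55=110111 pc5: +32 =410
r56=111000 pc3: +8 =418
r57=111001 pc4: +16 =434
r58=111010 pc4: +16 =450
r59=111011 pc5: +32 =482

Answer: 482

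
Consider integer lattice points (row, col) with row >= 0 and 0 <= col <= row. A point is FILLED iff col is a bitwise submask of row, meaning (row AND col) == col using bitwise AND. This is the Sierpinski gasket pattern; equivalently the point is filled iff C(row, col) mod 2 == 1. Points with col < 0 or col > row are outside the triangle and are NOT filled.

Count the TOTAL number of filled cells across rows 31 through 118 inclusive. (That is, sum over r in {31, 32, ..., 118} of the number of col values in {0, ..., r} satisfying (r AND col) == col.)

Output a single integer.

r31=11111 pc5: +32 =32
r32=100000 pc1: +2 =34
r33=100001 pc2: +4 =38
r34=100010 pc2: +4 =42
r35=100011 pc3: +8 =50
r36=100100 pc2: +4 =54
r37=100101 pc3: +8 =62
r38=100110 pc3: +8 =70
r39=100111 pc4: +16 =86
r40=101000 pc2: +4 =90
r41=101001 pc3: +8 =98
r42=101010 pc3: +8 =106
r43=101011 pc4: +16 =122
r44=101100 pc3: +8 =130
r45=101101 pc4: +16 =146
r46=101110 pc4: +16 =162
r47=101111 pc5: +32 =194
r48=110000 pc2: +4 =198
r49=110001 pc3: +8 =206
r50=110010 pc3: +8 =214
r51=110011 pc4: +16 =230
r52=110100 pc3: +8 =238
r53=110101 pc4: +16 =254
r54=110110 pc4: +16 =270
r55=110111 pc5: +32 =302
r56=111000 pc3: +8 =310
r57=111001 pc4: +16 =326
r58=111010 pc4: +16 =342
r59=111011 pc5: +32 =374
r60=111100 pc4: +16 =390
r61=111101 pc5: +32 =422
r62=111110 pc5: +32 =454
r63=111111 pc6: +64 =518
r64=1000000 pc1: +2 =520
r65=1000001 pc2: +4 =524
r66=1000010 pc2: +4 =528
r67=1000011 pc3: +8 =536
r68=1000100 pc2: +4 =540
r69=1000101 pc3: +8 =548
r70=1000110 pc3: +8 =556
r71=1000111 pc4: +16 =572
r72=1001000 pc2: +4 =576
r73=1001001 pc3: +8 =584
r74=1001010 pc3: +8 =592
r75=1001011 pc4: +16 =608
r76=1001100 pc3: +8 =616
r77=1001101 pc4: +16 =632
r78=1001110 pc4: +16 =648
r79=1001111 pc5: +32 =680
r80=1010000 pc2: +4 =684
r81=1010001 pc3: +8 =692
r82=1010010 pc3: +8 =700
r83=1010011 pc4: +16 =716
r84=1010100 pc3: +8 =724
r85=1010101 pc4: +16 =740
r86=1010110 pc4: +16 =756
r87=1010111 pc5: +32 =788
r88=1011000 pc3: +8 =796
r89=1011001 pc4: +16 =812
r90=1011010 pc4: +16 =828
r91=1011011 pc5: +32 =860
r92=1011100 pc4: +16 =876
r93=1011101 pc5: +32 =908
r94=1011110 pc5: +32 =940
r95=1011111 pc6: +64 =1004
r96=1100000 pc2: +4 =1008
r97=1100001 pc3: +8 =1016
r98=1100010 pc3: +8 =1024
r99=1100011 pc4: +16 =1040
r100=1100100 pc3: +8 =1048
r101=1100101 pc4: +16 =1064
r102=1100110 pc4: +16 =1080
r103=1100111 pc5: +32 =1112
r104=1101000 pc3: +8 =1120
r105=1101001 pc4: +16 =1136
r106=1101010 pc4: +16 =1152
r107=1101011 pc5: +32 =1184
r108=1101100 pc4: +16 =1200
r109=1101101 pc5: +32 =1232
r110=1101110 pc5: +32 =1264
r111=1101111 pc6: +64 =1328
r112=1110000 pc3: +8 =1336
r113=1110001 pc4: +16 =1352
r114=1110010 pc4: +16 =1368
r115=1110011 pc5: +32 =1400
r116=1110100 pc4: +16 =1416
r117=1110101 pc5: +32 =1448
r118=1110110 pc5: +32 =1480

Answer: 1480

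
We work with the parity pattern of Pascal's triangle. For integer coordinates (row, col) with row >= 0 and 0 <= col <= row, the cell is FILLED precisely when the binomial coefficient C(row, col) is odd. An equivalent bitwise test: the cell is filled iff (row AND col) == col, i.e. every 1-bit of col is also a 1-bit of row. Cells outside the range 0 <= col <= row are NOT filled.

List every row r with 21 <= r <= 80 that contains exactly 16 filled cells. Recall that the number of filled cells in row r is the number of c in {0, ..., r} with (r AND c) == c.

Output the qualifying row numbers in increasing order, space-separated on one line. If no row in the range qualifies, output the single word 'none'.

Answer: 23 27 29 30 39 43 45 46 51 53 54 57 58 60 71 75 77 78

Derivation:
Row r has 2^popcount(r) filled cells, so we need popcount(r) = log2(16) = 4.
Scan r = 21..80 and keep those with exactly 4 one-bits:
r=21=10101 popcount=3 -> skip
r=22=10110 popcount=3 -> skip
r=23=10111 popcount=4 -> KEEP
r=24=11000 popcount=2 -> skip
r=25=11001 popcount=3 -> skip
r=26=11010 popcount=3 -> skip
r=27=11011 popcount=4 -> KEEP
r=28=11100 popcount=3 -> skip
r=29=11101 popcount=4 -> KEEP
r=30=11110 popcount=4 -> KEEP
r=31=11111 popcount=5 -> skip
r=32=100000 popcount=1 -> skip
r=33=100001 popcount=2 -> skip
r=34=100010 popcount=2 -> skip
r=35=100011 popcount=3 -> skip
r=36=100100 popcount=2 -> skip
r=37=100101 popcount=3 -> skip
r=38=100110 popcount=3 -> skip
r=39=100111 popcount=4 -> KEEP
r=40=101000 popcount=2 -> skip
r=41=101001 popcount=3 -> skip
r=42=101010 popcount=3 -> skip
r=43=101011 popcount=4 -> KEEP
r=44=101100 popcount=3 -> skip
r=45=101101 popcount=4 -> KEEP
r=46=101110 popcount=4 -> KEEP
r=47=101111 popcount=5 -> skip
r=48=110000 popcount=2 -> skip
r=49=110001 popcount=3 -> skip
r=50=110010 popcount=3 -> skip
r=51=110011 popcount=4 -> KEEP
r=52=110100 popcount=3 -> skip
r=53=110101 popcount=4 -> KEEP
r=54=110110 popcount=4 -> KEEP
r=55=110111 popcount=5 -> skip
r=56=111000 popcount=3 -> skip
r=57=111001 popcount=4 -> KEEP
r=58=111010 popcount=4 -> KEEP
r=59=111011 popcount=5 -> skip
r=60=111100 popcount=4 -> KEEP
r=61=111101 popcount=5 -> skip
r=62=111110 popcount=5 -> skip
r=63=111111 popcount=6 -> skip
r=64=1000000 popcount=1 -> skip
r=65=1000001 popcount=2 -> skip
r=66=1000010 popcount=2 -> skip
r=67=1000011 popcount=3 -> skip
r=68=1000100 popcount=2 -> skip
r=69=1000101 popcount=3 -> skip
r=70=1000110 popcount=3 -> skip
r=71=1000111 popcount=4 -> KEEP
r=72=1001000 popcount=2 -> skip
r=73=1001001 popcount=3 -> skip
r=74=1001010 popcount=3 -> skip
r=75=1001011 popcount=4 -> KEEP
r=76=1001100 popcount=3 -> skip
r=77=1001101 popcount=4 -> KEEP
r=78=1001110 popcount=4 -> KEEP
r=79=1001111 popcount=5 -> skip
r=80=1010000 popcount=2 -> skip
Kept rows: 23 27 29 30 39 43 45 46 51 53 54 57 58 60 71 75 77 78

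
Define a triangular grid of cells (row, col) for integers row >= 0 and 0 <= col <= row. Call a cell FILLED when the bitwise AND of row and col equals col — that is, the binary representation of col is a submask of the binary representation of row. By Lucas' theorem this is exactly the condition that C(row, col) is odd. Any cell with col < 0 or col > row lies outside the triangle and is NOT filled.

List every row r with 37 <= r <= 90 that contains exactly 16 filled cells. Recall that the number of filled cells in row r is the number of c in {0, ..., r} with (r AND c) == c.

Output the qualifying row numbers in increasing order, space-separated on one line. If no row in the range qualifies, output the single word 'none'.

Row r has 2^popcount(r) filled cells, so we need popcount(r) = log2(16) = 4.
Scan r = 37..90 and keep those with exactly 4 one-bits:
r=37=100101 popcount=3 -> skip
r=38=100110 popcount=3 -> skip
r=39=100111 popcount=4 -> KEEP
r=40=101000 popcount=2 -> skip
r=41=101001 popcount=3 -> skip
r=42=101010 popcount=3 -> skip
r=43=101011 popcount=4 -> KEEP
r=44=101100 popcount=3 -> skip
r=45=101101 popcount=4 -> KEEP
r=46=101110 popcount=4 -> KEEP
r=47=101111 popcount=5 -> skip
r=48=110000 popcount=2 -> skip
r=49=110001 popcount=3 -> skip
r=50=110010 popcount=3 -> skip
r=51=110011 popcount=4 -> KEEP
r=52=110100 popcount=3 -> skip
r=53=110101 popcount=4 -> KEEP
r=54=110110 popcount=4 -> KEEP
r=55=110111 popcount=5 -> skip
r=56=111000 popcount=3 -> skip
r=57=111001 popcount=4 -> KEEP
r=58=111010 popcount=4 -> KEEP
r=59=111011 popcount=5 -> skip
r=60=111100 popcount=4 -> KEEP
r=61=111101 popcount=5 -> skip
r=62=111110 popcount=5 -> skip
r=63=111111 popcount=6 -> skip
r=64=1000000 popcount=1 -> skip
r=65=1000001 popcount=2 -> skip
r=66=1000010 popcount=2 -> skip
r=67=1000011 popcount=3 -> skip
r=68=1000100 popcount=2 -> skip
r=69=1000101 popcount=3 -> skip
r=70=1000110 popcount=3 -> skip
r=71=1000111 popcount=4 -> KEEP
r=72=1001000 popcount=2 -> skip
r=73=1001001 popcount=3 -> skip
r=74=1001010 popcount=3 -> skip
r=75=1001011 popcount=4 -> KEEP
r=76=1001100 popcount=3 -> skip
r=77=1001101 popcount=4 -> KEEP
r=78=1001110 popcount=4 -> KEEP
r=79=1001111 popcount=5 -> skip
r=80=1010000 popcount=2 -> skip
r=81=1010001 popcount=3 -> skip
r=82=1010010 popcount=3 -> skip
r=83=1010011 popcount=4 -> KEEP
r=84=1010100 popcount=3 -> skip
r=85=1010101 popcount=4 -> KEEP
r=86=1010110 popcount=4 -> KEEP
r=87=1010111 popcount=5 -> skip
r=88=1011000 popcount=3 -> skip
r=89=1011001 popcount=4 -> KEEP
r=90=1011010 popcount=4 -> KEEP
Kept rows: 39 43 45 46 51 53 54 57 58 60 71 75 77 78 83 85 86 89 90

Answer: 39 43 45 46 51 53 54 57 58 60 71 75 77 78 83 85 86 89 90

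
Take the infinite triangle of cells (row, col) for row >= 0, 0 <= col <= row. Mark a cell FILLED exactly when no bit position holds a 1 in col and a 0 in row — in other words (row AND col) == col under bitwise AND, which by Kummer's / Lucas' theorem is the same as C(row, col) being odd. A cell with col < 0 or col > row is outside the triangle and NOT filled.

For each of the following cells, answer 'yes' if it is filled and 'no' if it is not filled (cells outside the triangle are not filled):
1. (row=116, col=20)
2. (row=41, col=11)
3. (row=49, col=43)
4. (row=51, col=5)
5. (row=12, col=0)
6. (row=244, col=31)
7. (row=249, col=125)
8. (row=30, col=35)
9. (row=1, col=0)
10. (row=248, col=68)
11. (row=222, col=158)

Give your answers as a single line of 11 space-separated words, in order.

Answer: yes no no no yes no no no yes no yes

Derivation:
(116,20): row=0b1110100, col=0b10100, row AND col = 0b10100 = 20; 20 == 20 -> filled
(41,11): row=0b101001, col=0b1011, row AND col = 0b1001 = 9; 9 != 11 -> empty
(49,43): row=0b110001, col=0b101011, row AND col = 0b100001 = 33; 33 != 43 -> empty
(51,5): row=0b110011, col=0b101, row AND col = 0b1 = 1; 1 != 5 -> empty
(12,0): row=0b1100, col=0b0, row AND col = 0b0 = 0; 0 == 0 -> filled
(244,31): row=0b11110100, col=0b11111, row AND col = 0b10100 = 20; 20 != 31 -> empty
(249,125): row=0b11111001, col=0b1111101, row AND col = 0b1111001 = 121; 121 != 125 -> empty
(30,35): col outside [0, 30] -> not filled
(1,0): row=0b1, col=0b0, row AND col = 0b0 = 0; 0 == 0 -> filled
(248,68): row=0b11111000, col=0b1000100, row AND col = 0b1000000 = 64; 64 != 68 -> empty
(222,158): row=0b11011110, col=0b10011110, row AND col = 0b10011110 = 158; 158 == 158 -> filled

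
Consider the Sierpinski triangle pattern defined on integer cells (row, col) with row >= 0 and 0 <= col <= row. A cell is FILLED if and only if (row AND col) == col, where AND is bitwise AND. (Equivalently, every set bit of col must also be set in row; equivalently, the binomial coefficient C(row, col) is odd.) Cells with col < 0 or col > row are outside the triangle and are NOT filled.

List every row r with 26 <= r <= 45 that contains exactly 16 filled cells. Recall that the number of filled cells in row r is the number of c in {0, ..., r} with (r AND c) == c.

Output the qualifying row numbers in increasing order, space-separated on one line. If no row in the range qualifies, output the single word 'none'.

Row r has 2^popcount(r) filled cells, so we need popcount(r) = log2(16) = 4.
Scan r = 26..45 and keep those with exactly 4 one-bits:
r=26=11010 popcount=3 -> skip
r=27=11011 popcount=4 -> KEEP
r=28=11100 popcount=3 -> skip
r=29=11101 popcount=4 -> KEEP
r=30=11110 popcount=4 -> KEEP
r=31=11111 popcount=5 -> skip
r=32=100000 popcount=1 -> skip
r=33=100001 popcount=2 -> skip
r=34=100010 popcount=2 -> skip
r=35=100011 popcount=3 -> skip
r=36=100100 popcount=2 -> skip
r=37=100101 popcount=3 -> skip
r=38=100110 popcount=3 -> skip
r=39=100111 popcount=4 -> KEEP
r=40=101000 popcount=2 -> skip
r=41=101001 popcount=3 -> skip
r=42=101010 popcount=3 -> skip
r=43=101011 popcount=4 -> KEEP
r=44=101100 popcount=3 -> skip
r=45=101101 popcount=4 -> KEEP
Kept rows: 27 29 30 39 43 45

Answer: 27 29 30 39 43 45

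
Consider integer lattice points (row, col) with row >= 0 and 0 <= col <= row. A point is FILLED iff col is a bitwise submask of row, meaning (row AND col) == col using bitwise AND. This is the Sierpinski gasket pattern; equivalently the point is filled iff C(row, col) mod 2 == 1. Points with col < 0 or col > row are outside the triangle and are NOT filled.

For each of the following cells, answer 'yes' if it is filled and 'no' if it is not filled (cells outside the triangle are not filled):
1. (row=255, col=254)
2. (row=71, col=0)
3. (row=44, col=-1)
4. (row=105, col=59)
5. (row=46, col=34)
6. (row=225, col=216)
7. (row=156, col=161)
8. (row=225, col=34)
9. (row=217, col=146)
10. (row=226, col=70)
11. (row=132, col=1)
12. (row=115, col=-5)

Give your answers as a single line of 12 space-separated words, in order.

(255,254): row=0b11111111, col=0b11111110, row AND col = 0b11111110 = 254; 254 == 254 -> filled
(71,0): row=0b1000111, col=0b0, row AND col = 0b0 = 0; 0 == 0 -> filled
(44,-1): col outside [0, 44] -> not filled
(105,59): row=0b1101001, col=0b111011, row AND col = 0b101001 = 41; 41 != 59 -> empty
(46,34): row=0b101110, col=0b100010, row AND col = 0b100010 = 34; 34 == 34 -> filled
(225,216): row=0b11100001, col=0b11011000, row AND col = 0b11000000 = 192; 192 != 216 -> empty
(156,161): col outside [0, 156] -> not filled
(225,34): row=0b11100001, col=0b100010, row AND col = 0b100000 = 32; 32 != 34 -> empty
(217,146): row=0b11011001, col=0b10010010, row AND col = 0b10010000 = 144; 144 != 146 -> empty
(226,70): row=0b11100010, col=0b1000110, row AND col = 0b1000010 = 66; 66 != 70 -> empty
(132,1): row=0b10000100, col=0b1, row AND col = 0b0 = 0; 0 != 1 -> empty
(115,-5): col outside [0, 115] -> not filled

Answer: yes yes no no yes no no no no no no no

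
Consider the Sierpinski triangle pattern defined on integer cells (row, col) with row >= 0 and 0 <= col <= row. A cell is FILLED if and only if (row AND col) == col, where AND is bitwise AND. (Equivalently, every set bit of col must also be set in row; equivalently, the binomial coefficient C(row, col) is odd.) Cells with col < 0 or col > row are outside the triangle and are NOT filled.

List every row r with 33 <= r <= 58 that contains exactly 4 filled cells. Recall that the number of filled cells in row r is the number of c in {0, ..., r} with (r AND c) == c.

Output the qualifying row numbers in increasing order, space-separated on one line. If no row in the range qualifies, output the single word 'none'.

Answer: 33 34 36 40 48

Derivation:
Row r has 2^popcount(r) filled cells, so we need popcount(r) = log2(4) = 2.
Scan r = 33..58 and keep those with exactly 2 one-bits:
r=33=100001 popcount=2 -> KEEP
r=34=100010 popcount=2 -> KEEP
r=35=100011 popcount=3 -> skip
r=36=100100 popcount=2 -> KEEP
r=37=100101 popcount=3 -> skip
r=38=100110 popcount=3 -> skip
r=39=100111 popcount=4 -> skip
r=40=101000 popcount=2 -> KEEP
r=41=101001 popcount=3 -> skip
r=42=101010 popcount=3 -> skip
r=43=101011 popcount=4 -> skip
r=44=101100 popcount=3 -> skip
r=45=101101 popcount=4 -> skip
r=46=101110 popcount=4 -> skip
r=47=101111 popcount=5 -> skip
r=48=110000 popcount=2 -> KEEP
r=49=110001 popcount=3 -> skip
r=50=110010 popcount=3 -> skip
r=51=110011 popcount=4 -> skip
r=52=110100 popcount=3 -> skip
r=53=110101 popcount=4 -> skip
r=54=110110 popcount=4 -> skip
r=55=110111 popcount=5 -> skip
r=56=111000 popcount=3 -> skip
r=57=111001 popcount=4 -> skip
r=58=111010 popcount=4 -> skip
Kept rows: 33 34 36 40 48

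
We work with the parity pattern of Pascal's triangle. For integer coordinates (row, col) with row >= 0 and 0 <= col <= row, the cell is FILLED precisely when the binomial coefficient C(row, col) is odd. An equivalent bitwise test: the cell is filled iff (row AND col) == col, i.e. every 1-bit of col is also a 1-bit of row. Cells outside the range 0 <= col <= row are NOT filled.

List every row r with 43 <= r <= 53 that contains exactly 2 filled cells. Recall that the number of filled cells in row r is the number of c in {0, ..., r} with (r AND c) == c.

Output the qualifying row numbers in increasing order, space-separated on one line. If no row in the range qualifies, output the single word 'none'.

Row r has 2^popcount(r) filled cells, so we need popcount(r) = log2(2) = 1.
Scan r = 43..53 and keep those with exactly 1 one-bits:
r=43=101011 popcount=4 -> skip
r=44=101100 popcount=3 -> skip
r=45=101101 popcount=4 -> skip
r=46=101110 popcount=4 -> skip
r=47=101111 popcount=5 -> skip
r=48=110000 popcount=2 -> skip
r=49=110001 popcount=3 -> skip
r=50=110010 popcount=3 -> skip
r=51=110011 popcount=4 -> skip
r=52=110100 popcount=3 -> skip
r=53=110101 popcount=4 -> skip
Kept rows: none

Answer: none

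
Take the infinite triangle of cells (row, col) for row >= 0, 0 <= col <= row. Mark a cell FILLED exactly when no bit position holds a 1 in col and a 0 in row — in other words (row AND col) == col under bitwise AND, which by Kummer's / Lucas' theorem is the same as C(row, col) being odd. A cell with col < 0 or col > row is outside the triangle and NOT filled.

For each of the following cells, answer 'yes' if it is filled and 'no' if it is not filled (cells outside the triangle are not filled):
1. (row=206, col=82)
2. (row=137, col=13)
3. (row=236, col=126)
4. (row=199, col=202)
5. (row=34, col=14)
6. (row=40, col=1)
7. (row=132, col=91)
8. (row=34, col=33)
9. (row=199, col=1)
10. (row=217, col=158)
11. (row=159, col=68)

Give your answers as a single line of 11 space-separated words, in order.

(206,82): row=0b11001110, col=0b1010010, row AND col = 0b1000010 = 66; 66 != 82 -> empty
(137,13): row=0b10001001, col=0b1101, row AND col = 0b1001 = 9; 9 != 13 -> empty
(236,126): row=0b11101100, col=0b1111110, row AND col = 0b1101100 = 108; 108 != 126 -> empty
(199,202): col outside [0, 199] -> not filled
(34,14): row=0b100010, col=0b1110, row AND col = 0b10 = 2; 2 != 14 -> empty
(40,1): row=0b101000, col=0b1, row AND col = 0b0 = 0; 0 != 1 -> empty
(132,91): row=0b10000100, col=0b1011011, row AND col = 0b0 = 0; 0 != 91 -> empty
(34,33): row=0b100010, col=0b100001, row AND col = 0b100000 = 32; 32 != 33 -> empty
(199,1): row=0b11000111, col=0b1, row AND col = 0b1 = 1; 1 == 1 -> filled
(217,158): row=0b11011001, col=0b10011110, row AND col = 0b10011000 = 152; 152 != 158 -> empty
(159,68): row=0b10011111, col=0b1000100, row AND col = 0b100 = 4; 4 != 68 -> empty

Answer: no no no no no no no no yes no no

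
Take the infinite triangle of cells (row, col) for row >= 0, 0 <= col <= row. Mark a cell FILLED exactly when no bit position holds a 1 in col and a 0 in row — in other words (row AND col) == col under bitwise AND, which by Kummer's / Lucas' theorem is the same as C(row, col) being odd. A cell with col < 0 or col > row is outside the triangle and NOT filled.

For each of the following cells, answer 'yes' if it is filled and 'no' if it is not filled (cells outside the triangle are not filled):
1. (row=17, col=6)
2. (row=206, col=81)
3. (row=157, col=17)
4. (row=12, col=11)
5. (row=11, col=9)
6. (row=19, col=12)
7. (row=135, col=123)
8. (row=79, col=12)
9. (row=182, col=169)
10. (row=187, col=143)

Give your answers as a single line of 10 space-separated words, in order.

(17,6): row=0b10001, col=0b110, row AND col = 0b0 = 0; 0 != 6 -> empty
(206,81): row=0b11001110, col=0b1010001, row AND col = 0b1000000 = 64; 64 != 81 -> empty
(157,17): row=0b10011101, col=0b10001, row AND col = 0b10001 = 17; 17 == 17 -> filled
(12,11): row=0b1100, col=0b1011, row AND col = 0b1000 = 8; 8 != 11 -> empty
(11,9): row=0b1011, col=0b1001, row AND col = 0b1001 = 9; 9 == 9 -> filled
(19,12): row=0b10011, col=0b1100, row AND col = 0b0 = 0; 0 != 12 -> empty
(135,123): row=0b10000111, col=0b1111011, row AND col = 0b11 = 3; 3 != 123 -> empty
(79,12): row=0b1001111, col=0b1100, row AND col = 0b1100 = 12; 12 == 12 -> filled
(182,169): row=0b10110110, col=0b10101001, row AND col = 0b10100000 = 160; 160 != 169 -> empty
(187,143): row=0b10111011, col=0b10001111, row AND col = 0b10001011 = 139; 139 != 143 -> empty

Answer: no no yes no yes no no yes no no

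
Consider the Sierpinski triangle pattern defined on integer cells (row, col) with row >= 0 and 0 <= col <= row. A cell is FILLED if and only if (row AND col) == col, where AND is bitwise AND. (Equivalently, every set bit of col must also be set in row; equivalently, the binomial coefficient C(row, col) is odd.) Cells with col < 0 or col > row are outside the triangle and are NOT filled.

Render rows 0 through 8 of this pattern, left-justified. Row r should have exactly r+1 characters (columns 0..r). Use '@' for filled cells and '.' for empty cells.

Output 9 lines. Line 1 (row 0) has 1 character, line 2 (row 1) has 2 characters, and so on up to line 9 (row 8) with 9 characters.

Answer: @
@@
@.@
@@@@
@...@
@@..@@
@.@.@.@
@@@@@@@@
@.......@

Derivation:
r0=0: @
r1=1: @@
r2=10: @.@
r3=11: @@@@
r4=100: @...@
r5=101: @@..@@
r6=110: @.@.@.@
r7=111: @@@@@@@@
r8=1000: @.......@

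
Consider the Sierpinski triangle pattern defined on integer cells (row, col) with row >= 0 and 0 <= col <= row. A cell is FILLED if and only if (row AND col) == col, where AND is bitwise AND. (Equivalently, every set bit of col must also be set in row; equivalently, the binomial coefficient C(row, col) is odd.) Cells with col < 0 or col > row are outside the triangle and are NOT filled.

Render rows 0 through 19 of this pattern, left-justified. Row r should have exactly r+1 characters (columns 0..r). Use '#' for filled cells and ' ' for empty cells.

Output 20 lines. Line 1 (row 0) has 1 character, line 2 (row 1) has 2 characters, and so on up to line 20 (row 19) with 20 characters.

Answer: #
##
# #
####
#   #
##  ##
# # # #
########
#       #
##      ##
# #     # #
####    ####
#   #   #   #
##  ##  ##  ##
# # # # # # # #
################
#               #
##              ##
# #             # #
####            ####

Derivation:
r0=0: #
r1=1: ##
r2=10: # #
r3=11: ####
r4=100: #   #
r5=101: ##  ##
r6=110: # # # #
r7=111: ########
r8=1000: #       #
r9=1001: ##      ##
r10=1010: # #     # #
r11=1011: ####    ####
r12=1100: #   #   #   #
r13=1101: ##  ##  ##  ##
r14=1110: # # # # # # # #
r15=1111: ################
r16=10000: #               #
r17=10001: ##              ##
r18=10010: # #             # #
r19=10011: ####            ####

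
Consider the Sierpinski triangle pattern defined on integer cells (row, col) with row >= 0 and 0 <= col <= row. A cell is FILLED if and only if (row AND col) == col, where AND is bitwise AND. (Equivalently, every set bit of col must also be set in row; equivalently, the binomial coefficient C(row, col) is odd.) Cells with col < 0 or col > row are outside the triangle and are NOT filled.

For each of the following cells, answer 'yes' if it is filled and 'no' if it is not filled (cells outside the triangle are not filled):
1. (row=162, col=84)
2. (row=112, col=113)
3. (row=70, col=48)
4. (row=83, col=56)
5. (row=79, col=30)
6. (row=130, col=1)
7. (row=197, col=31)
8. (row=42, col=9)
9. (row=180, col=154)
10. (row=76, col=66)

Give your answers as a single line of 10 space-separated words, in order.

Answer: no no no no no no no no no no

Derivation:
(162,84): row=0b10100010, col=0b1010100, row AND col = 0b0 = 0; 0 != 84 -> empty
(112,113): col outside [0, 112] -> not filled
(70,48): row=0b1000110, col=0b110000, row AND col = 0b0 = 0; 0 != 48 -> empty
(83,56): row=0b1010011, col=0b111000, row AND col = 0b10000 = 16; 16 != 56 -> empty
(79,30): row=0b1001111, col=0b11110, row AND col = 0b1110 = 14; 14 != 30 -> empty
(130,1): row=0b10000010, col=0b1, row AND col = 0b0 = 0; 0 != 1 -> empty
(197,31): row=0b11000101, col=0b11111, row AND col = 0b101 = 5; 5 != 31 -> empty
(42,9): row=0b101010, col=0b1001, row AND col = 0b1000 = 8; 8 != 9 -> empty
(180,154): row=0b10110100, col=0b10011010, row AND col = 0b10010000 = 144; 144 != 154 -> empty
(76,66): row=0b1001100, col=0b1000010, row AND col = 0b1000000 = 64; 64 != 66 -> empty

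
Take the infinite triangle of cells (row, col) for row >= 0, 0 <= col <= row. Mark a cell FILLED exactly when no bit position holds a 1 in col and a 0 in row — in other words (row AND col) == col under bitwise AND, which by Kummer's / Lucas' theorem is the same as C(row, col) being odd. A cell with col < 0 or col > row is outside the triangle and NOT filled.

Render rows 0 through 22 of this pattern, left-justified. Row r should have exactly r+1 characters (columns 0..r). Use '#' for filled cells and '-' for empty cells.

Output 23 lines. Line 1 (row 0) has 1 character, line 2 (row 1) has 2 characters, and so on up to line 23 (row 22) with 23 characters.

Answer: #
##
#-#
####
#---#
##--##
#-#-#-#
########
#-------#
##------##
#-#-----#-#
####----####
#---#---#---#
##--##--##--##
#-#-#-#-#-#-#-#
################
#---------------#
##--------------##
#-#-------------#-#
####------------####
#---#-----------#---#
##--##----------##--##
#-#-#-#---------#-#-#-#

Derivation:
r0=0: #
r1=1: ##
r2=10: #-#
r3=11: ####
r4=100: #---#
r5=101: ##--##
r6=110: #-#-#-#
r7=111: ########
r8=1000: #-------#
r9=1001: ##------##
r10=1010: #-#-----#-#
r11=1011: ####----####
r12=1100: #---#---#---#
r13=1101: ##--##--##--##
r14=1110: #-#-#-#-#-#-#-#
r15=1111: ################
r16=10000: #---------------#
r17=10001: ##--------------##
r18=10010: #-#-------------#-#
r19=10011: ####------------####
r20=10100: #---#-----------#---#
r21=10101: ##--##----------##--##
r22=10110: #-#-#-#---------#-#-#-#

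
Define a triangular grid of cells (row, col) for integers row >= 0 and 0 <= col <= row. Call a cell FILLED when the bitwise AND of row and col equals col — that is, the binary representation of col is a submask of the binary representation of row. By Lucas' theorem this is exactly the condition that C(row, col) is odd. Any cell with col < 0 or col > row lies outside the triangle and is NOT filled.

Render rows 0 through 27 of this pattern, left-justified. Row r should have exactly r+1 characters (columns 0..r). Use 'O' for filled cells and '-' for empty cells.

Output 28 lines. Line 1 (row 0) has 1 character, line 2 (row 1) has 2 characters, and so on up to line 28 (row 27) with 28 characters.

r0=0: O
r1=1: OO
r2=10: O-O
r3=11: OOOO
r4=100: O---O
r5=101: OO--OO
r6=110: O-O-O-O
r7=111: OOOOOOOO
r8=1000: O-------O
r9=1001: OO------OO
r10=1010: O-O-----O-O
r11=1011: OOOO----OOOO
r12=1100: O---O---O---O
r13=1101: OO--OO--OO--OO
r14=1110: O-O-O-O-O-O-O-O
r15=1111: OOOOOOOOOOOOOOOO
r16=10000: O---------------O
r17=10001: OO--------------OO
r18=10010: O-O-------------O-O
r19=10011: OOOO------------OOOO
r20=10100: O---O-----------O---O
r21=10101: OO--OO----------OO--OO
r22=10110: O-O-O-O---------O-O-O-O
r23=10111: OOOOOOOO--------OOOOOOOO
r24=11000: O-------O-------O-------O
r25=11001: OO------OO------OO------OO
r26=11010: O-O-----O-O-----O-O-----O-O
r27=11011: OOOO----OOOO----OOOO----OOOO

Answer: O
OO
O-O
OOOO
O---O
OO--OO
O-O-O-O
OOOOOOOO
O-------O
OO------OO
O-O-----O-O
OOOO----OOOO
O---O---O---O
OO--OO--OO--OO
O-O-O-O-O-O-O-O
OOOOOOOOOOOOOOOO
O---------------O
OO--------------OO
O-O-------------O-O
OOOO------------OOOO
O---O-----------O---O
OO--OO----------OO--OO
O-O-O-O---------O-O-O-O
OOOOOOOO--------OOOOOOOO
O-------O-------O-------O
OO------OO------OO------OO
O-O-----O-O-----O-O-----O-O
OOOO----OOOO----OOOO----OOOO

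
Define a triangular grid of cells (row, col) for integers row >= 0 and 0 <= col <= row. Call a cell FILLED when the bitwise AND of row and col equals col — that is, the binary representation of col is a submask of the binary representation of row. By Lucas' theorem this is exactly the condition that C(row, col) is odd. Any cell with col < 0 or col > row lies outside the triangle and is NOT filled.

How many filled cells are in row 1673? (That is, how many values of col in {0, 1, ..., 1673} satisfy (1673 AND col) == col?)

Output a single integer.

1673 in binary = 11010001001
popcount(1673) = number of 1-bits in 11010001001 = 5
A col c satisfies (1673 AND c) == c iff every set bit of c is also set in 1673; each of the 5 set bits of 1673 can independently be on or off in c.
count = 2^5 = 32

Answer: 32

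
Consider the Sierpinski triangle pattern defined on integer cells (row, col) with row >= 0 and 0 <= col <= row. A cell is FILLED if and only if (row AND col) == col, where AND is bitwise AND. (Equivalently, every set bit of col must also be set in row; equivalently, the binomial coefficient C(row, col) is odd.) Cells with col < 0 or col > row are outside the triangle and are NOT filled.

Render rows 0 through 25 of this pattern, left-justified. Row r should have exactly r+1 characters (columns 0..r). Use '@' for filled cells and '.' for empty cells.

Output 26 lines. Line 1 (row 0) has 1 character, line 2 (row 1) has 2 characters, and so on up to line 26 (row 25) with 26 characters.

Answer: @
@@
@.@
@@@@
@...@
@@..@@
@.@.@.@
@@@@@@@@
@.......@
@@......@@
@.@.....@.@
@@@@....@@@@
@...@...@...@
@@..@@..@@..@@
@.@.@.@.@.@.@.@
@@@@@@@@@@@@@@@@
@...............@
@@..............@@
@.@.............@.@
@@@@............@@@@
@...@...........@...@
@@..@@..........@@..@@
@.@.@.@.........@.@.@.@
@@@@@@@@........@@@@@@@@
@.......@.......@.......@
@@......@@......@@......@@

Derivation:
r0=0: @
r1=1: @@
r2=10: @.@
r3=11: @@@@
r4=100: @...@
r5=101: @@..@@
r6=110: @.@.@.@
r7=111: @@@@@@@@
r8=1000: @.......@
r9=1001: @@......@@
r10=1010: @.@.....@.@
r11=1011: @@@@....@@@@
r12=1100: @...@...@...@
r13=1101: @@..@@..@@..@@
r14=1110: @.@.@.@.@.@.@.@
r15=1111: @@@@@@@@@@@@@@@@
r16=10000: @...............@
r17=10001: @@..............@@
r18=10010: @.@.............@.@
r19=10011: @@@@............@@@@
r20=10100: @...@...........@...@
r21=10101: @@..@@..........@@..@@
r22=10110: @.@.@.@.........@.@.@.@
r23=10111: @@@@@@@@........@@@@@@@@
r24=11000: @.......@.......@.......@
r25=11001: @@......@@......@@......@@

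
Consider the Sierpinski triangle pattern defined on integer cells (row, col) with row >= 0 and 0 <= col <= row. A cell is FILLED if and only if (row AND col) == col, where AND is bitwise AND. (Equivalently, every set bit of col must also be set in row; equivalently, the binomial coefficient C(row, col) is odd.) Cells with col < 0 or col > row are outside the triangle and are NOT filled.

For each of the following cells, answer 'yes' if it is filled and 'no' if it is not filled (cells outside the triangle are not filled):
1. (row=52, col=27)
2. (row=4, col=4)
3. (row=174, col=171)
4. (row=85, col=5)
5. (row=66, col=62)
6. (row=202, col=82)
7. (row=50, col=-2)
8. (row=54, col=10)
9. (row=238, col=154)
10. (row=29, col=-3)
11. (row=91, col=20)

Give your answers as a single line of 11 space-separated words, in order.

Answer: no yes no yes no no no no no no no

Derivation:
(52,27): row=0b110100, col=0b11011, row AND col = 0b10000 = 16; 16 != 27 -> empty
(4,4): row=0b100, col=0b100, row AND col = 0b100 = 4; 4 == 4 -> filled
(174,171): row=0b10101110, col=0b10101011, row AND col = 0b10101010 = 170; 170 != 171 -> empty
(85,5): row=0b1010101, col=0b101, row AND col = 0b101 = 5; 5 == 5 -> filled
(66,62): row=0b1000010, col=0b111110, row AND col = 0b10 = 2; 2 != 62 -> empty
(202,82): row=0b11001010, col=0b1010010, row AND col = 0b1000010 = 66; 66 != 82 -> empty
(50,-2): col outside [0, 50] -> not filled
(54,10): row=0b110110, col=0b1010, row AND col = 0b10 = 2; 2 != 10 -> empty
(238,154): row=0b11101110, col=0b10011010, row AND col = 0b10001010 = 138; 138 != 154 -> empty
(29,-3): col outside [0, 29] -> not filled
(91,20): row=0b1011011, col=0b10100, row AND col = 0b10000 = 16; 16 != 20 -> empty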